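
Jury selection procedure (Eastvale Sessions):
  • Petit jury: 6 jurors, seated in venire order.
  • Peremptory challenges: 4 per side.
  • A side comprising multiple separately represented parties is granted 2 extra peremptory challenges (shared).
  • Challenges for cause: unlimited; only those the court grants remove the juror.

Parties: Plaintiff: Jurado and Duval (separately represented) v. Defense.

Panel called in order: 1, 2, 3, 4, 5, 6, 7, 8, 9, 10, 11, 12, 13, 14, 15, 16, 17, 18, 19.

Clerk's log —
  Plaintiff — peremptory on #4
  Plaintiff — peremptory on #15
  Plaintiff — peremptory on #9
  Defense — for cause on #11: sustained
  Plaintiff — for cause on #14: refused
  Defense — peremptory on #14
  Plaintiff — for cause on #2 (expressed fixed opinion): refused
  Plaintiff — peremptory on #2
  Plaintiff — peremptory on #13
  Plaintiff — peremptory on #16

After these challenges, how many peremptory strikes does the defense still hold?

3

Defense allotment: 4.
Defense peremptories used: #14 — 1 (the for-cause on #11 doesn't count).
Remaining: 4 − 1 = 3.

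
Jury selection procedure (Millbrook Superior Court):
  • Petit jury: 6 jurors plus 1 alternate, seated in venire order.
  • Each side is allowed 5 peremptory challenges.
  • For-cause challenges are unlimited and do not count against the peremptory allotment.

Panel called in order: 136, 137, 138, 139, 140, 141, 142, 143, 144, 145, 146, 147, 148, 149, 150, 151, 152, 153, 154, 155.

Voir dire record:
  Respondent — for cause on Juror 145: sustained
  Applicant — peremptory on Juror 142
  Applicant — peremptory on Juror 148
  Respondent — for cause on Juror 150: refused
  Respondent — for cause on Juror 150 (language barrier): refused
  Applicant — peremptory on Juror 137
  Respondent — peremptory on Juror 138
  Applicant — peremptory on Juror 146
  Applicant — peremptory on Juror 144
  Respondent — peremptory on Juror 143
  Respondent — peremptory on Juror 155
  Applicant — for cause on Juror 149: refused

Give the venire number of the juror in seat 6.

149

Removed: #137, #138, #142, #143, #144, #145, #146, #148, #155. (#149, #150 stay — for-cause denied.)
Seating in order: seats 1–6 → #136, #139, #140, #141, #147, #149; alternates → #150.
So seat 6 is #149.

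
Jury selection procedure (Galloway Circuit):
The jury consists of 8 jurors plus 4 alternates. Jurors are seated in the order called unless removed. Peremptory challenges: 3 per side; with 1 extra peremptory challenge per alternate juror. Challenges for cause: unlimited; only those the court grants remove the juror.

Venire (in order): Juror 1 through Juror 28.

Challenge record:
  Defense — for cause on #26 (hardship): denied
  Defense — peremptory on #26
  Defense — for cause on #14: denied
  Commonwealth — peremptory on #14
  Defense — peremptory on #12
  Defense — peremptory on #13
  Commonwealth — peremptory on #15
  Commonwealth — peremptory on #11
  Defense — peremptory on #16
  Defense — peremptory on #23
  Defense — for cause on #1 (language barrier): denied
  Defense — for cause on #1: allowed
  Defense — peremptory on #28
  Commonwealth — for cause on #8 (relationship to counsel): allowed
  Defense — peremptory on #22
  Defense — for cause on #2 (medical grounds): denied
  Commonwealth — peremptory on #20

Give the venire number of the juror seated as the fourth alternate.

21

Removed: #1, #8, #11, #12, #13, #14, #15, #16, #20, #22, #23, #26, #28. (#2 stays — for-cause denied.)
Seating in order: seats 1–8 → #2, #3, #4, #5, #6, #7, #9, #10; alternates → #17, #18, #19, #21.
So alternate 4 is #21.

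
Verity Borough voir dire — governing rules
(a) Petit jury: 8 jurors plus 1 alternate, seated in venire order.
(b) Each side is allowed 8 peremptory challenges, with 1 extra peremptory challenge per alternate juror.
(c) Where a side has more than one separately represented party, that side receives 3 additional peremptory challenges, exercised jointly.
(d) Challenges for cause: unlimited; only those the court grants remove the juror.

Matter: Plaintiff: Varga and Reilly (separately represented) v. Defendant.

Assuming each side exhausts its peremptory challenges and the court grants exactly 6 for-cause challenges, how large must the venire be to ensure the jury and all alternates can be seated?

36

Seats to fill: 8 + 1 alternates = 9.
Peremptories — Plaintiff: 8 + 1×1 + 3 = 12; Defendant: 8 + 1×1 = 9; total 21.
For-cause removals: 6.
Minimum venire: 9 + 21 + 6 = 36.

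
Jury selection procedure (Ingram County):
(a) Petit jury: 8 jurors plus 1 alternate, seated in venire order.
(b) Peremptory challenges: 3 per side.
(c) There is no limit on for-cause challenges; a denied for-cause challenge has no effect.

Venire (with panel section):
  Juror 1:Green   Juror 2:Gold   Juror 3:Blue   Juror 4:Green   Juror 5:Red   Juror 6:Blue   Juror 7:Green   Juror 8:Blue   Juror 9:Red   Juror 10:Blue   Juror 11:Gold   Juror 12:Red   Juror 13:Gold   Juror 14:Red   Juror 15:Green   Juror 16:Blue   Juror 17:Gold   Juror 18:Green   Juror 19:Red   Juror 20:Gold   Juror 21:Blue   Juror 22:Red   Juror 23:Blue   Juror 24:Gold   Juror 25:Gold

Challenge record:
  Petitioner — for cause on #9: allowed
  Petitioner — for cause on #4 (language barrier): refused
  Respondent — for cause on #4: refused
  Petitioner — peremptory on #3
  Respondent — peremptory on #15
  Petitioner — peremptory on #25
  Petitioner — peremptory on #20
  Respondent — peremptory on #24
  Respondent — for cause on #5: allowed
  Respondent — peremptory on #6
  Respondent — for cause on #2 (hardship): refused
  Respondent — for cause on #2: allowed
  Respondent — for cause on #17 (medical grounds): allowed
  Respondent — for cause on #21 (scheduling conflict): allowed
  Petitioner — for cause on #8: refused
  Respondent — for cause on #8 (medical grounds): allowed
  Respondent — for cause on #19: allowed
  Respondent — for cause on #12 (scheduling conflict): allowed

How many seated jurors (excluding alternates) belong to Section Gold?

Removed: #2, #3, #5, #6, #8, #9, #12, #15, #17, #19, #20, #21, #24, #25.
Seated jurors 1–8: #1, #4, #7, #10, #11, #13, #14, #16 (alternates #18 not counted).
Of those, in Section Gold: #11, #13 → 2.

2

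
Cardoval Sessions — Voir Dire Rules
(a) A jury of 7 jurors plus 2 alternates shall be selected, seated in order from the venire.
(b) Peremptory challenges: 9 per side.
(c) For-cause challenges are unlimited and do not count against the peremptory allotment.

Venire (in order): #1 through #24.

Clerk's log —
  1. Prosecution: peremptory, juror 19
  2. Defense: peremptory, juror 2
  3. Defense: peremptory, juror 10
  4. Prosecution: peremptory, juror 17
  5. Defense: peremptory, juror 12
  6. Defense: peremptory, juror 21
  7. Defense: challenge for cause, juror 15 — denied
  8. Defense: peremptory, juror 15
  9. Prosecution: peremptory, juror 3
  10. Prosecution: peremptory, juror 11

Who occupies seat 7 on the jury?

Removed: #2, #3, #10, #11, #12, #15, #17, #19, #21.
Filling seats in venire order through position 7: #1, #4, #5, #6, #7, #8, #9.
So seat 7 is #9.

9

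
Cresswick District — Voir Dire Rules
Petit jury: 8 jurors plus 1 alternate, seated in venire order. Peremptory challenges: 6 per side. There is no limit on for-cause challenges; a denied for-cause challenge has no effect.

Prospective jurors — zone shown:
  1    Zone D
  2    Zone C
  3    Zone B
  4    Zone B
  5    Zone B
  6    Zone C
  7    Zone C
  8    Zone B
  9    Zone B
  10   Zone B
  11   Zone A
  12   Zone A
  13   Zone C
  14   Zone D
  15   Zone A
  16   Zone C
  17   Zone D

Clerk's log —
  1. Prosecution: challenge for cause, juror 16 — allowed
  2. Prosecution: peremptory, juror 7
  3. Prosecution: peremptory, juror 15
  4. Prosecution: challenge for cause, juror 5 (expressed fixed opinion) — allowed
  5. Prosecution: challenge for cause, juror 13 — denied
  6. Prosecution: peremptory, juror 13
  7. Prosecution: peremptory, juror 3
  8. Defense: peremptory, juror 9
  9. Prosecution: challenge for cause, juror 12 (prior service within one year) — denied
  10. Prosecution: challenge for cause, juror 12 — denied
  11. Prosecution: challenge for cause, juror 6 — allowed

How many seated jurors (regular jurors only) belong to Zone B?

Removed: #3, #5, #6, #7, #9, #13, #15, #16.
Seated jurors 1–8: #1, #2, #4, #8, #10, #11, #12, #14 (alternates #17 not counted).
Of those, in Zone B: #4, #8, #10 → 3.

3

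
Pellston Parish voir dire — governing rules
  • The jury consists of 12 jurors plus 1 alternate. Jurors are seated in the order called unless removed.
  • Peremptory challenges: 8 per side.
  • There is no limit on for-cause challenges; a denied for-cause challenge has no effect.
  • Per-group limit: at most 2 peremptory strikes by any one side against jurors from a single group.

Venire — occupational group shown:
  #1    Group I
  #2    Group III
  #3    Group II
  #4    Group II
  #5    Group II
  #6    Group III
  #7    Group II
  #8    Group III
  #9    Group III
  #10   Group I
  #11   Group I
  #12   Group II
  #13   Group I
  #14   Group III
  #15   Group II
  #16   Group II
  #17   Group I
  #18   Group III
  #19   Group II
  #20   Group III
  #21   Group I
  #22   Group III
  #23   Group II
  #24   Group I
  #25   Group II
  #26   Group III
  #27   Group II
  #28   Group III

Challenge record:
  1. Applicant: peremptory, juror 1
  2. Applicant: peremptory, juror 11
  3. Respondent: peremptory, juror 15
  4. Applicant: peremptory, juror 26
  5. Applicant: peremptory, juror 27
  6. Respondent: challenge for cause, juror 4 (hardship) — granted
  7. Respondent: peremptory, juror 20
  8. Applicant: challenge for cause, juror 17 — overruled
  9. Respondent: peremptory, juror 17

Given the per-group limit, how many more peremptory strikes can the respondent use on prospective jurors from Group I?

Respondent peremptories so far: #15, #20, #17 — 3 of 8 used, 5 left overall.
Against Group I: #17 — 1 used; per-group cap 2 leaves 1.
Binding limit: min(5, 1) = 1.

1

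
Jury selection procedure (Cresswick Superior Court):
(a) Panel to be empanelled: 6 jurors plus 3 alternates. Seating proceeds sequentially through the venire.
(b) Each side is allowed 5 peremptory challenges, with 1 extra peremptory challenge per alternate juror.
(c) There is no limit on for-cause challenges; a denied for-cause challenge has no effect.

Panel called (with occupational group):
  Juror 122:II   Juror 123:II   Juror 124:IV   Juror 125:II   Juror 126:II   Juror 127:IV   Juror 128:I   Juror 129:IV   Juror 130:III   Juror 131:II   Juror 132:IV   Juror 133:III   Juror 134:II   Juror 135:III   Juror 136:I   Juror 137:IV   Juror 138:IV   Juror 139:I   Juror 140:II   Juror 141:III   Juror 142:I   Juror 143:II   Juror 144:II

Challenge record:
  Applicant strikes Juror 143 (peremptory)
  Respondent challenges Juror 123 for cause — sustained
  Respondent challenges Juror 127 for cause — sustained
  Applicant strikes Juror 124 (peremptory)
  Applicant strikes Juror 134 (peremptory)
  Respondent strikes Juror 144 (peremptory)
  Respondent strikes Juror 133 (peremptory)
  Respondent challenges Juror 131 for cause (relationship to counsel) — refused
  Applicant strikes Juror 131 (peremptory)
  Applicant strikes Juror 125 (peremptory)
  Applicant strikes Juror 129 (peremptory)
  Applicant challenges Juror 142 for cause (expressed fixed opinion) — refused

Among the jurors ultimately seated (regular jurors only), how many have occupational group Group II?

2

Removed: #123, #124, #125, #127, #129, #131, #133, #134, #143, #144.
Seated jurors 1–6: #122, #126, #128, #130, #132, #135 (alternates #136, #137, #138 not counted).
Of those, in Group II: #122, #126 → 2.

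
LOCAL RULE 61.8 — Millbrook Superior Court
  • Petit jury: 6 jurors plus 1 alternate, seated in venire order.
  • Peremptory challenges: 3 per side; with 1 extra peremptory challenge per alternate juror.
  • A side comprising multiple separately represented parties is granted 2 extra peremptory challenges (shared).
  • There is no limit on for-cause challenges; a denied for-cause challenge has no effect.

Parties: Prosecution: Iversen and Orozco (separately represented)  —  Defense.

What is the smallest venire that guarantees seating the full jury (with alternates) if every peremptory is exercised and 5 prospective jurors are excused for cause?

22

Seats to fill: 6 + 1 alternates = 7.
Peremptories — Prosecution: 3 + 1×1 + 2 = 6; Defense: 3 + 1×1 = 4; total 10.
For-cause removals: 5.
Minimum venire: 7 + 10 + 5 = 22.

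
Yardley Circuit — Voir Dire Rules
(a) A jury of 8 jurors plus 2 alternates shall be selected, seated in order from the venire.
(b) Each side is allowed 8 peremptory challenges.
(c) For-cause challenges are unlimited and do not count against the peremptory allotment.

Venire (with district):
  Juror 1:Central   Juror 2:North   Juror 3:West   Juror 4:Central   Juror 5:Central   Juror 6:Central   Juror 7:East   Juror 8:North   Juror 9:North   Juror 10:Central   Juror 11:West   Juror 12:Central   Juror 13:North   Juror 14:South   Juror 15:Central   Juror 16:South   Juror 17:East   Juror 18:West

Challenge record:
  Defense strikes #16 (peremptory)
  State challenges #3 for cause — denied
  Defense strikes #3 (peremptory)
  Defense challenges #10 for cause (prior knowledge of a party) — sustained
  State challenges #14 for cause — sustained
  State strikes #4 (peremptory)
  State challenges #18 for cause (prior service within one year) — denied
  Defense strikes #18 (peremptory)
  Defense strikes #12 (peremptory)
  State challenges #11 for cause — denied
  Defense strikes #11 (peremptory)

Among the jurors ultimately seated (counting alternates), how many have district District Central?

4

Removed: #3, #4, #10, #11, #12, #14, #16, #18.
Seated (10 incl. alternates): #1, #2, #5, #6, #7, #8, #9, #13, #15, #17.
Of those, in District Central: #1, #5, #6, #15 → 4.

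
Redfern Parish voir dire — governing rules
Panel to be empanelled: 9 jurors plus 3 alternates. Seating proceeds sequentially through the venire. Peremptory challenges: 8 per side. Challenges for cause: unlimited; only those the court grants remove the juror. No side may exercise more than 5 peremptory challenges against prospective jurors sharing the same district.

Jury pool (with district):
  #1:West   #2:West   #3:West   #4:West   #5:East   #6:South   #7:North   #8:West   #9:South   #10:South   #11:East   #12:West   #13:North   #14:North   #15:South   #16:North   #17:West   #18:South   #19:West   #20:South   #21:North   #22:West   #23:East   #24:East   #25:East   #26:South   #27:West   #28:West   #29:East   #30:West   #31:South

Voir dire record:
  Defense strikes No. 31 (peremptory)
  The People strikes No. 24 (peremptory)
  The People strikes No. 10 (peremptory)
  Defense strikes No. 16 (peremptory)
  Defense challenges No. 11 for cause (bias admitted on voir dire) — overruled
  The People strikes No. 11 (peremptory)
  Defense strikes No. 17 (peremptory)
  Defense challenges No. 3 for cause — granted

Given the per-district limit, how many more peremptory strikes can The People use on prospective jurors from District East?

The People peremptories so far: #24, #10, #11 — 3 of 8 used, 5 left overall.
Against District East: #24, #11 — 2 used; per-district cap 5 leaves 3.
Binding limit: min(5, 3) = 3.

3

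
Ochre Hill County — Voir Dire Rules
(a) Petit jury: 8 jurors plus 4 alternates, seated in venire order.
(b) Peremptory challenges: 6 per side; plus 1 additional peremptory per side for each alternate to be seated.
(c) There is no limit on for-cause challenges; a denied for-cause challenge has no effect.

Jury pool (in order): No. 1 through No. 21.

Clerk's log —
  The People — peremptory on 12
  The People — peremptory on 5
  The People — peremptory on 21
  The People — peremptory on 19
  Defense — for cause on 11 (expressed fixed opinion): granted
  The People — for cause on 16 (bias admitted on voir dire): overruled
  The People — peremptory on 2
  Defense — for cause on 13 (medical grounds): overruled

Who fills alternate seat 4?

16

Removed: #2, #5, #11, #12, #19, #21. (#13, #16 stay — for-cause denied.)
Seating in order: seats 1–8 → #1, #3, #4, #6, #7, #8, #9, #10; alternates → #13, #14, #15, #16.
So alternate 4 is #16.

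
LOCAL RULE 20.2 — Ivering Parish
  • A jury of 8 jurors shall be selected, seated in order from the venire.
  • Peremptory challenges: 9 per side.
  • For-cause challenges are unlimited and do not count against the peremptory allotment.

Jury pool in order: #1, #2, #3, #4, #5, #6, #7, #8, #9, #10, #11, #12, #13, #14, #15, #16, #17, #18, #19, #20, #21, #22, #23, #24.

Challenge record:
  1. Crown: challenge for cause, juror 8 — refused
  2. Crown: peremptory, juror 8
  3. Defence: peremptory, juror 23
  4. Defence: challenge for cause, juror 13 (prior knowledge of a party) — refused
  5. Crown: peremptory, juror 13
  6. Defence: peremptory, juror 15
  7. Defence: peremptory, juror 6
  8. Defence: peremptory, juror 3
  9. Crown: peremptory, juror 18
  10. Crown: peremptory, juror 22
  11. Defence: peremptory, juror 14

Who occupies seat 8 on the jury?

Removed: #3, #6, #8, #13, #14, #15, #18, #22, #23.
Seating in order: seats 1–8 → #1, #2, #4, #5, #7, #9, #10, #11.
So seat 8 is #11.

11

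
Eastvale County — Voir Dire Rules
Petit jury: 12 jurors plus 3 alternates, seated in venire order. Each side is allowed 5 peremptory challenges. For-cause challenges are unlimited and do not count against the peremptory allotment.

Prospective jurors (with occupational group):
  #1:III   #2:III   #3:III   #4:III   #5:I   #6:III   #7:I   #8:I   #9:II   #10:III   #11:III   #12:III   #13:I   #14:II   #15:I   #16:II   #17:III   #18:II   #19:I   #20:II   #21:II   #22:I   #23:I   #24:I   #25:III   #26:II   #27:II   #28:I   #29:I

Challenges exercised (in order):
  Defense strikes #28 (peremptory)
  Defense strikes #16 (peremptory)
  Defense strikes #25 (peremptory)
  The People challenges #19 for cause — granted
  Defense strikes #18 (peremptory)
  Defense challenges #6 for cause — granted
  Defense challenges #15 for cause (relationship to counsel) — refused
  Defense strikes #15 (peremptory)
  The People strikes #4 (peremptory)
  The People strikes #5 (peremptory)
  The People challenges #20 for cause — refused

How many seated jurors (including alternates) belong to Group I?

4

Removed: #4, #5, #6, #15, #16, #18, #19, #25, #28.
Seated (15 incl. alternates): #1, #2, #3, #7, #8, #9, #10, #11, #12, #13, #14, #17, #20, #21, #22.
Of those, in Group I: #7, #8, #13, #22 → 4.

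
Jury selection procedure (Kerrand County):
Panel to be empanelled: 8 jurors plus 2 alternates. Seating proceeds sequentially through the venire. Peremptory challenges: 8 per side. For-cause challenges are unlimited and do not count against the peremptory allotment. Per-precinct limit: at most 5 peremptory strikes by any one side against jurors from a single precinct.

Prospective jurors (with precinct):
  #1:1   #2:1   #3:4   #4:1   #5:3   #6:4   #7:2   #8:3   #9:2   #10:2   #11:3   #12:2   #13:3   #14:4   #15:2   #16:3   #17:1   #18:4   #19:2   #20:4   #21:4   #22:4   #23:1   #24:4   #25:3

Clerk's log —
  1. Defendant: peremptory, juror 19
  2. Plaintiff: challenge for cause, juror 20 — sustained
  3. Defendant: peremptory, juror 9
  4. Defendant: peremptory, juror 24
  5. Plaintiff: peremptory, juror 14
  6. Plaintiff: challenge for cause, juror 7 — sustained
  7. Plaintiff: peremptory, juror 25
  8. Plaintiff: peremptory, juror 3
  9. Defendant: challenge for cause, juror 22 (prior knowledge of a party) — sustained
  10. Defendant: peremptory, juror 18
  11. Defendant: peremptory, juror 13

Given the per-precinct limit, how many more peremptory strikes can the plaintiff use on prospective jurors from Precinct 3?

Plaintiff peremptories so far: #14, #25, #3 — 3 of 8 used, 5 left overall.
Against Precinct 3: #25 — 1 used; per-precinct cap 5 leaves 4.
Binding limit: min(5, 4) = 4.

4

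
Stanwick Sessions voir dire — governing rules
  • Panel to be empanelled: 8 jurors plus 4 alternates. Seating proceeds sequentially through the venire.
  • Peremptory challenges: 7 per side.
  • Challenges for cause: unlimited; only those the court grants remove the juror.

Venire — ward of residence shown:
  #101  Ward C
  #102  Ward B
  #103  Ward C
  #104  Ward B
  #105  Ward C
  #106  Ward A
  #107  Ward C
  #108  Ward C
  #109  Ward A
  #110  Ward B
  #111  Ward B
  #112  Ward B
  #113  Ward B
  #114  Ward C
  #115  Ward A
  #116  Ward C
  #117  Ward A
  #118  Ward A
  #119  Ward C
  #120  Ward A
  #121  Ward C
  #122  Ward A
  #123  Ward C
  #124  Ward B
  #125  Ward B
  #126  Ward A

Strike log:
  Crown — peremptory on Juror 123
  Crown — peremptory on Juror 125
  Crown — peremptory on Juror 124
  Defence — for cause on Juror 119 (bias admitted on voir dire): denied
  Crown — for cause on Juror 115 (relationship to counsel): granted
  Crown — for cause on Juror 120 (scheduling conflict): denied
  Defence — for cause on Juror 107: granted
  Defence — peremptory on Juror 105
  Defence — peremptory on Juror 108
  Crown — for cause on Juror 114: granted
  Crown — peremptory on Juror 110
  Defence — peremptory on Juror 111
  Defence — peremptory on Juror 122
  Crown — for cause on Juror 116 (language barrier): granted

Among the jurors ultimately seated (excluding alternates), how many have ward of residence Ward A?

2

Removed: #105, #107, #108, #110, #111, #114, #115, #116, #122, #123, #124, #125.
Seated jurors 1–8: #101, #102, #103, #104, #106, #109, #112, #113 (alternates #117, #118, #119, #120 not counted).
Of those, in Ward A: #106, #109 → 2.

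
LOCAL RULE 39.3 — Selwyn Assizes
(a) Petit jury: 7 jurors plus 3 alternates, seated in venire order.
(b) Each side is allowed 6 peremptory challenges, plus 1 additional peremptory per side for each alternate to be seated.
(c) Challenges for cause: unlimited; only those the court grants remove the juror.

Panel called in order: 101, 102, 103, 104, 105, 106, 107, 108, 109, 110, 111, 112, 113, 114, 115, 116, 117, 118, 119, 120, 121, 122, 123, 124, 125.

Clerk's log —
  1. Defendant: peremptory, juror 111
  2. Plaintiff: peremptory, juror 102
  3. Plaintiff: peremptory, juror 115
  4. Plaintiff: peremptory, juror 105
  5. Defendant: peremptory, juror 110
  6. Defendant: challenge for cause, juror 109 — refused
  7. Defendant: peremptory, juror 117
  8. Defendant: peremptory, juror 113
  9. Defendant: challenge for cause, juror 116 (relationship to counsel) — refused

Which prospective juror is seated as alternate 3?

Removed: #102, #105, #110, #111, #113, #115, #117. (#109, #116 stay — for-cause denied.)
Seating in order: seats 1–7 → #101, #103, #104, #106, #107, #108, #109; alternates → #112, #114, #116.
So alternate 3 is #116.

116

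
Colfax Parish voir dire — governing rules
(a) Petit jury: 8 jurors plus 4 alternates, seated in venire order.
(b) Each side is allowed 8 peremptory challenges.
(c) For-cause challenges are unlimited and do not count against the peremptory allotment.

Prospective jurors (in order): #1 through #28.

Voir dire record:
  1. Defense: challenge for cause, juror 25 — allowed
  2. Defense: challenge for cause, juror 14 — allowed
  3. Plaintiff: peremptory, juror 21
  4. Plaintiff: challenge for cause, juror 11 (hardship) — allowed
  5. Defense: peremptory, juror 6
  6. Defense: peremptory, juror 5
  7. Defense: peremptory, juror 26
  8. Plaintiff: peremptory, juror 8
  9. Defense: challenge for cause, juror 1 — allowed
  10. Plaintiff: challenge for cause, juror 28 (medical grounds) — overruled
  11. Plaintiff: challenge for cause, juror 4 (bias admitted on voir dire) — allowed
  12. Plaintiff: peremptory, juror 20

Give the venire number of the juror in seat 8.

15

Removed: #1, #4, #5, #6, #8, #11, #14, #20, #21, #25, #26. (#28 stays — for-cause denied.)
Filling seats in venire order through position 8: #2, #3, #7, #9, #10, #12, #13, #15.
So seat 8 is #15.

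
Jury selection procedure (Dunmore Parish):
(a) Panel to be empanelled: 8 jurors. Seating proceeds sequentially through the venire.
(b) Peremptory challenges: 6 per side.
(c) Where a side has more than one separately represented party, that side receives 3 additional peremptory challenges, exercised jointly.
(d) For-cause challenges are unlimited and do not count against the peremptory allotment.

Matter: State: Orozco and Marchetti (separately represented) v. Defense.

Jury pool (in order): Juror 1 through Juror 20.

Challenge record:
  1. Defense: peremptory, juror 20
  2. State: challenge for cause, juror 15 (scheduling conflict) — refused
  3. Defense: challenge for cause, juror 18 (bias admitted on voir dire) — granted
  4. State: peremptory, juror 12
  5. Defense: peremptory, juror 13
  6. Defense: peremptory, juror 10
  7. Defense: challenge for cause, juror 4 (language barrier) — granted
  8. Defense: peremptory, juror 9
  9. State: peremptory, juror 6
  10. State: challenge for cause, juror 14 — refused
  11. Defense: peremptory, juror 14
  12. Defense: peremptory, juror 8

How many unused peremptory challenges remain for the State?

State allotment: 6 base + 3 multi-party = 9.
State peremptories used: #12, #6 — 2 (for-cause on #15, #14 don't count).
Remaining: 9 − 2 = 7.

7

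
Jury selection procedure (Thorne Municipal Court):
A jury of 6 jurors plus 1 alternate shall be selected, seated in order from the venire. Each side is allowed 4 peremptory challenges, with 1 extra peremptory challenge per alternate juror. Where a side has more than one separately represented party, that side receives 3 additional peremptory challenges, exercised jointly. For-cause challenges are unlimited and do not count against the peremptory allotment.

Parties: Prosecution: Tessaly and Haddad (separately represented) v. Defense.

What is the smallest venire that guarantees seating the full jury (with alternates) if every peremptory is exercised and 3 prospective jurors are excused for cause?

23

Seats to fill: 6 + 1 alternates = 7.
Peremptories — Prosecution: 4 + 1×1 + 3 = 8; Defense: 4 + 1×1 = 5; total 13.
For-cause removals: 3.
Minimum venire: 7 + 13 + 3 = 23.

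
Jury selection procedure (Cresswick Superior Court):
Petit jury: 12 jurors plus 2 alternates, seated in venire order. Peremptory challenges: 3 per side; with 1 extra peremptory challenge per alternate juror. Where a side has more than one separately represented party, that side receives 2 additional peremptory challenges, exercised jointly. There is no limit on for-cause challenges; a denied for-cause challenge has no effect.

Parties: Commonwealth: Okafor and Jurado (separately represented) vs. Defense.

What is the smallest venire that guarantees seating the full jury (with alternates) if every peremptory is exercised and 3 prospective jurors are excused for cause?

29

Seats to fill: 12 + 2 alternates = 14.
Peremptories — Commonwealth: 3 + 1×2 + 2 = 7; Defense: 3 + 1×2 = 5; total 12.
For-cause removals: 3.
Minimum venire: 14 + 12 + 3 = 29.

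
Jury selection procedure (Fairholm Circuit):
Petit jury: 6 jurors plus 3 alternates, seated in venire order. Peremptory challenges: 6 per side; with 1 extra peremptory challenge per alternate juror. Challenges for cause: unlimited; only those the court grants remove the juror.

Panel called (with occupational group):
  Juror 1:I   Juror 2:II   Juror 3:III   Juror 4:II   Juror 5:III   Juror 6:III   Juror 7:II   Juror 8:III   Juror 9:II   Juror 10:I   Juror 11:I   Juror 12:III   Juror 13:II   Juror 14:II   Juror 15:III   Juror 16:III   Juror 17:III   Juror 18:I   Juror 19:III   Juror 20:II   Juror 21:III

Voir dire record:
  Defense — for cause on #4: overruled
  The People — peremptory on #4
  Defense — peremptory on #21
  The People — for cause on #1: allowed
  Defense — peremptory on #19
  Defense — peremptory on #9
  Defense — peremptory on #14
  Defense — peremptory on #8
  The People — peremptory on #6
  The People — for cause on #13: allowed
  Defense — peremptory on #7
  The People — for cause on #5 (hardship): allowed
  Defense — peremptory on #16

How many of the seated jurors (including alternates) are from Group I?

3

Removed: #1, #4, #5, #6, #7, #8, #9, #13, #14, #16, #19, #21.
Seated (9 incl. alternates): #2, #3, #10, #11, #12, #15, #17, #18, #20.
Of those, in Group I: #10, #11, #18 → 3.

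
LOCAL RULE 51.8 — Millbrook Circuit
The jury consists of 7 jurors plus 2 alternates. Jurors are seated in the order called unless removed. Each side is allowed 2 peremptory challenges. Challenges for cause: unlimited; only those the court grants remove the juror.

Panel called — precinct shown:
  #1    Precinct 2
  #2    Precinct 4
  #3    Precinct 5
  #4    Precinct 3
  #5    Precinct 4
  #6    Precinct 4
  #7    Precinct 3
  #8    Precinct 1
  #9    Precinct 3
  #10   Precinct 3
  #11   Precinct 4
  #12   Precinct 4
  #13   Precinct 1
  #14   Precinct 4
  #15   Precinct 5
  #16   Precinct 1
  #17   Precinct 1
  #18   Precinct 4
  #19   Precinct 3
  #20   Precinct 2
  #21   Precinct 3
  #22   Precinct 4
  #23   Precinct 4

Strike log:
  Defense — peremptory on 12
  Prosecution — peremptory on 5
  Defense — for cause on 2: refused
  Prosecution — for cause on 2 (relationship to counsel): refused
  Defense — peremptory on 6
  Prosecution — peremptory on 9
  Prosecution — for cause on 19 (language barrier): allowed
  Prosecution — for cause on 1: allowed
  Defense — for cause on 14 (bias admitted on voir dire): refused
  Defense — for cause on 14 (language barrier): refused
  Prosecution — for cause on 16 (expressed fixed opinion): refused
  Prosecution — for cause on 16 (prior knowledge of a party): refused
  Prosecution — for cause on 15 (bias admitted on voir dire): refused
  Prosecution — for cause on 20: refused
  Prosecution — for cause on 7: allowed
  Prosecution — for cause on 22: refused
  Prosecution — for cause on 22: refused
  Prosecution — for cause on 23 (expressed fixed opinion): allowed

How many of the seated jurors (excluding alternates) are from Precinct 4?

2

Removed: #1, #5, #6, #7, #9, #12, #19, #23.
Seated jurors 1–7: #2, #3, #4, #8, #10, #11, #13 (alternates #14, #15 not counted).
Of those, in Precinct 4: #2, #11 → 2.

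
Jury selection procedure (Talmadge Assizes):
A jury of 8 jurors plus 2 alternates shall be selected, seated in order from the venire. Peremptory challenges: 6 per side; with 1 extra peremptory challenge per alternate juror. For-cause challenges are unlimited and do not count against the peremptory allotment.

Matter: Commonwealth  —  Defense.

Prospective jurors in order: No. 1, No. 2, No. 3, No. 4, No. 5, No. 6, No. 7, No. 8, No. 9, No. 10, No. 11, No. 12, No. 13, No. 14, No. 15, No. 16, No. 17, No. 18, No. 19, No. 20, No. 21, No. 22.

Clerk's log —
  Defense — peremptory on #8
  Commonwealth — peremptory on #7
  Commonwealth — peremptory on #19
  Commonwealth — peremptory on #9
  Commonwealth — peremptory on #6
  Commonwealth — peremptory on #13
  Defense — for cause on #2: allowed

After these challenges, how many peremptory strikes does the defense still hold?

7

Defense allotment: 6 base + 1 × 2 alternates = 8.
Defense peremptories used: #8 — 1 (the for-cause on #2 doesn't count).
Remaining: 8 − 1 = 7.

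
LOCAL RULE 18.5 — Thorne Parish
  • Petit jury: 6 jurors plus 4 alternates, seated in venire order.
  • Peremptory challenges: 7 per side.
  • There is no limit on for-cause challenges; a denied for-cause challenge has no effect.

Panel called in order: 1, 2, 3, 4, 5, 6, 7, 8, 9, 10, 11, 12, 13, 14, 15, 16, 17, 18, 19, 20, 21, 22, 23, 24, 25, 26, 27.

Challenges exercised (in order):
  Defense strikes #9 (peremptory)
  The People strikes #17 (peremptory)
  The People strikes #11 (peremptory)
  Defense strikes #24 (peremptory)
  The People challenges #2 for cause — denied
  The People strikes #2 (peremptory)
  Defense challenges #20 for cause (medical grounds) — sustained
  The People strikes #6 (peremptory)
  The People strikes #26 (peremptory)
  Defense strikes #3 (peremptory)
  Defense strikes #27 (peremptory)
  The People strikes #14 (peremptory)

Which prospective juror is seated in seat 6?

10

Removed: #2, #3, #6, #9, #11, #14, #17, #20, #24, #26, #27.
Seating in order: seats 1–6 → #1, #4, #5, #7, #8, #10; alternates → #12, #13, #15, #16.
So seat 6 is #10.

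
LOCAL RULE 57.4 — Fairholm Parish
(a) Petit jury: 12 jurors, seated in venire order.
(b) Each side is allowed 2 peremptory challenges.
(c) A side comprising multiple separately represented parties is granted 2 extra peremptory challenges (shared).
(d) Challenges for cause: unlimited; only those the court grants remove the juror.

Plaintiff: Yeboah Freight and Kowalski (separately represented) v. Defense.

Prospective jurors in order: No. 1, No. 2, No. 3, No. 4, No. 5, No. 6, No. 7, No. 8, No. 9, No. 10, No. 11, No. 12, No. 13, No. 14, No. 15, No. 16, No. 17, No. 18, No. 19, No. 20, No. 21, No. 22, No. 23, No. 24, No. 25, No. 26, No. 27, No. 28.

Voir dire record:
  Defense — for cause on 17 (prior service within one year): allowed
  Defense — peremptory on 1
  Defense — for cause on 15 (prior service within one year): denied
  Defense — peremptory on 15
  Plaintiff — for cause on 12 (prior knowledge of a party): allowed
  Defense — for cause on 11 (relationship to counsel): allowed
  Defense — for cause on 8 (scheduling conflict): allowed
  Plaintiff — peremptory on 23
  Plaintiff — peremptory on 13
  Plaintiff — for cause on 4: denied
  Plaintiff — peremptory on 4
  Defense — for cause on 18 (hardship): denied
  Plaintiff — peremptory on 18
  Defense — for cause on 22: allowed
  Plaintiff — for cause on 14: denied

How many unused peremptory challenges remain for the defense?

Defense allotment: 2.
Defense peremptories used: #1, #15 — 2 (for-cause on #17, #15, #11, #8, #18, #22 don't count).
Remaining: 2 − 2 = 0.

0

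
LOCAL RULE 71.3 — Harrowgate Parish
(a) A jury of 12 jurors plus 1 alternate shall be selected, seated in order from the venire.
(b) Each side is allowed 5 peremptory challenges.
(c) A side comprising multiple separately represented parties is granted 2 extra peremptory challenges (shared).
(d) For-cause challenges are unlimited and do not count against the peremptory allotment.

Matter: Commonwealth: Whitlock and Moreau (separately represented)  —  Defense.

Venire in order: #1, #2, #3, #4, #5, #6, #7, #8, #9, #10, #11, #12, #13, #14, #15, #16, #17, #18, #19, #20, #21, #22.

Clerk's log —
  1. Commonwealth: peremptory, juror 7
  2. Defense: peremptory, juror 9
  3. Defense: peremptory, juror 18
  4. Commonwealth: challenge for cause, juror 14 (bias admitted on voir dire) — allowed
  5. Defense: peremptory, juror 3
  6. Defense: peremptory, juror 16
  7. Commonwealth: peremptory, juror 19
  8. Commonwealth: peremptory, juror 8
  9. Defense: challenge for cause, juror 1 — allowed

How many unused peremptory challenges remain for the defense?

1

Defense allotment: 5.
Defense peremptories used: #9, #18, #3, #16 — 4 (the for-cause on #1 doesn't count).
Remaining: 5 − 4 = 1.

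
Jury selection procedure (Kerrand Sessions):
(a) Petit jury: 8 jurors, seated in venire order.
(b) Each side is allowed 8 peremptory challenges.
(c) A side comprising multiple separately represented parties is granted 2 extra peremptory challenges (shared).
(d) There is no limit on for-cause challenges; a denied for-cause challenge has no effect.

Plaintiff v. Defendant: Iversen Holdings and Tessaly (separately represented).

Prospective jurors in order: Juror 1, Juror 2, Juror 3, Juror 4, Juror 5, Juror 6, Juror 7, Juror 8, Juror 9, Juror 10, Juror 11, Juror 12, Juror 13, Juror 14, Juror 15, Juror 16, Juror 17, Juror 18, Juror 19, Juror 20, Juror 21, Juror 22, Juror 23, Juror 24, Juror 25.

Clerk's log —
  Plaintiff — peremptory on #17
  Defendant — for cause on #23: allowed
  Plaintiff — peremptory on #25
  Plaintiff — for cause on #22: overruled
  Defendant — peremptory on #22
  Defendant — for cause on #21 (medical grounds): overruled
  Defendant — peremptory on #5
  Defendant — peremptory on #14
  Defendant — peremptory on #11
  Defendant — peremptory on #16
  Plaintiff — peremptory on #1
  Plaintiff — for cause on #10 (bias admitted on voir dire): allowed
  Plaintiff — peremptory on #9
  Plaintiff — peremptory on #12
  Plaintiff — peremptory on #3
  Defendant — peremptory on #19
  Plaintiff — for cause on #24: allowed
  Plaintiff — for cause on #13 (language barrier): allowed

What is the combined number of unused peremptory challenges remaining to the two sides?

Plaintiff allotment: 8. Defendant allotment: 8 base + 2 multi-party = 10.
Plaintiff peremptories used: #17, #25, #1, #9, #12, #3 — 6 (for-cause on #22, #10, #24, #13 don't count).
Defendant peremptories used: #22, #5, #14, #11, #16, #19 — 6 (for-cause on #23, #21 don't count).
Remaining: (8 − 6) + (10 − 6) = 6.

6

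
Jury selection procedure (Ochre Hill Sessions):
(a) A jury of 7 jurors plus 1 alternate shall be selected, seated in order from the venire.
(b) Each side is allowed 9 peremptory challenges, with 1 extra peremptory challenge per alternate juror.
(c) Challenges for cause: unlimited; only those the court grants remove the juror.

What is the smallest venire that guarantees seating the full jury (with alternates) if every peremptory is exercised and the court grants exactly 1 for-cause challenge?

Seats to fill: 7 + 1 alternates = 8.
Peremptories: 9 + 1×1 = 10 per side × 2 sides = 20.
For-cause removals: 1.
Minimum venire: 8 + 20 + 1 = 29.

29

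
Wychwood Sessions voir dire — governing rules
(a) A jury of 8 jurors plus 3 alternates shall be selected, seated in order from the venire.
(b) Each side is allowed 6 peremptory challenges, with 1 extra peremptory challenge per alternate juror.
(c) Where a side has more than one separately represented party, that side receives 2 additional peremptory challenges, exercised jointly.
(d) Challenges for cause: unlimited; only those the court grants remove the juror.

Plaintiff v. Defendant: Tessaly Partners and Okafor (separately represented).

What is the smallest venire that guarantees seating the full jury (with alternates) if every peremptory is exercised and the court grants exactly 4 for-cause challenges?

35

Seats to fill: 8 + 3 alternates = 11.
Peremptories — Plaintiff: 6 + 1×3 = 9; Defendant: 6 + 1×3 + 2 = 11; total 20.
For-cause removals: 4.
Minimum venire: 11 + 20 + 4 = 35.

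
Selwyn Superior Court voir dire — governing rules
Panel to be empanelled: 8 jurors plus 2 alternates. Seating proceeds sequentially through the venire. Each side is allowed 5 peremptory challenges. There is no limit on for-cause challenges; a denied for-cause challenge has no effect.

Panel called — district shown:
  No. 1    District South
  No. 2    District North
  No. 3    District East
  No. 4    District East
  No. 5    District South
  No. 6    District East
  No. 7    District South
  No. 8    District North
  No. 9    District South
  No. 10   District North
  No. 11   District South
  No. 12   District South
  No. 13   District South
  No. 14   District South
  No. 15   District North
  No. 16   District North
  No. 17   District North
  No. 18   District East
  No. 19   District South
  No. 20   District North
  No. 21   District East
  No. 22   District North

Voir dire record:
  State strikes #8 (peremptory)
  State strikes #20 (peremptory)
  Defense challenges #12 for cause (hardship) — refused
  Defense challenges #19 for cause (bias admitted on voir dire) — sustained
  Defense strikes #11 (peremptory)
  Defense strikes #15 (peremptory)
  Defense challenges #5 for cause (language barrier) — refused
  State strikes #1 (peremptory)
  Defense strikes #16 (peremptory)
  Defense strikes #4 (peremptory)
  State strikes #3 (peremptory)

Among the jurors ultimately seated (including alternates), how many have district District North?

3

Removed: #1, #3, #4, #8, #11, #15, #16, #19, #20.
Seated (10 incl. alternates): #2, #5, #6, #7, #9, #10, #12, #13, #14, #17.
Of those, in District North: #2, #10, #17 → 3.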